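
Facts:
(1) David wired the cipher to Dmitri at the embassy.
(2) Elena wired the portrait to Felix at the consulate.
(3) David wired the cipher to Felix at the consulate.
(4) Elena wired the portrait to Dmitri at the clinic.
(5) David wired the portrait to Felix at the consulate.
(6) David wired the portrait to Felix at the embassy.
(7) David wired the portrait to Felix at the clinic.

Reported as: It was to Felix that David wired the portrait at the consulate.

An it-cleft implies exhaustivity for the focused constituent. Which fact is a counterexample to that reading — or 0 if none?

Focus of the cleft: "Felix" (the recipient). Presupposed background: same agent, thing, setting (David / the portrait / at the consulate).
Exhaustivity: Felix is the only recipient satisfying that background.
Every other fact differs from the presupposition on some backgrounded slot, so none challenges the exhaustivity.

0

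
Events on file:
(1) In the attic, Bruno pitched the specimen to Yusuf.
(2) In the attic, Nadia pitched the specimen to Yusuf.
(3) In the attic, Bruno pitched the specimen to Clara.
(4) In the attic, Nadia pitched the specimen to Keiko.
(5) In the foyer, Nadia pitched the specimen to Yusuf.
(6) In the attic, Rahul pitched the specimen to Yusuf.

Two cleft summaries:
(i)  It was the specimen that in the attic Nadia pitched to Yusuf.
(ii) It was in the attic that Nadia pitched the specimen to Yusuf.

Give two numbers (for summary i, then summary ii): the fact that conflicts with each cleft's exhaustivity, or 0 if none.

Summary (i) focuses "the specimen" (the thing); background Nadia as agent and Yusuf as recipient and in the attic as setting. No fact matches that background with a different thing, so 0.
Summary (ii) focuses "in the attic" (the setting); background Nadia as agent and the specimen as thing and Yusuf as recipient. Fact (5) matches that background with setting = in the foyer — refutes (ii).

0, 5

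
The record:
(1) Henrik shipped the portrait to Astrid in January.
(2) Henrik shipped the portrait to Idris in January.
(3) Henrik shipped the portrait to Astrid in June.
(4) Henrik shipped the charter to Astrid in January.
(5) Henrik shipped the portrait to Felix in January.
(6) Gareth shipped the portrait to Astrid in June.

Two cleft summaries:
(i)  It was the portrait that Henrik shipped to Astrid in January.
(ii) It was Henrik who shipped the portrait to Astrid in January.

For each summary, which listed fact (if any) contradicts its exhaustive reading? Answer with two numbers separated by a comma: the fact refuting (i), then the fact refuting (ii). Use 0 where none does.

(i): focus "the portrait". Looking for agent = Henrik, recipient = Astrid, setting = in January with some other thing — fact (4) has the charter there. Refuted.
(ii): focus "Henrik". No fact shares thing = the portrait, recipient = Astrid, setting = in January with a different agent. 0.

4, 0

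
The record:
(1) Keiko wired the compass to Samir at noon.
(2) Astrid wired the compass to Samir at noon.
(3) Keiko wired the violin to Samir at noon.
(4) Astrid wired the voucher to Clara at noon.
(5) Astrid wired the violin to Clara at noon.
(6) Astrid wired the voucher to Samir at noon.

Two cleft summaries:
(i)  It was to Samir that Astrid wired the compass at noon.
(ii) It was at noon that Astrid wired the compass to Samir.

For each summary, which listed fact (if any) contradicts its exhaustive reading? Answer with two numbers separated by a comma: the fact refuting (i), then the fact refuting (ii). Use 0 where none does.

0, 0

(i): focus "Samir". No fact shares same agent, thing, setting (Astrid / the compass / at noon) with a different recipient. 0.
(ii): focus "at noon". No fact shares same agent, thing, recipient (Astrid / the compass / Samir) with a different setting. 0.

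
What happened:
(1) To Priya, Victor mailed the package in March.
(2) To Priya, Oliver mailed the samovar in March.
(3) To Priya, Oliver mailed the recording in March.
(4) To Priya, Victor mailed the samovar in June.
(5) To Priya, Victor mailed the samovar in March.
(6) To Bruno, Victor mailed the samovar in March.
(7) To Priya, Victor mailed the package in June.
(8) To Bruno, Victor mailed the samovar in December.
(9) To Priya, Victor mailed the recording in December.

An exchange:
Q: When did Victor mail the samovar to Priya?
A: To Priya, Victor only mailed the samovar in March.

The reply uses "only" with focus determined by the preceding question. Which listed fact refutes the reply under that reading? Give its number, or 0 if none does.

Answering "When did ...?" puts focus on the setting — here, "in March".
"Only" then excludes alternative settings while the background — Victor as agent and the samovar as thing and Priya as recipient — is held fixed.
Fact (4) keeps Victor as agent and the samovar as thing and Priya as recipient but has setting = in June; that refutes the reply.
(Fact (6) would refute a reading with focus on the recipient — but that is not what the question asks.)

4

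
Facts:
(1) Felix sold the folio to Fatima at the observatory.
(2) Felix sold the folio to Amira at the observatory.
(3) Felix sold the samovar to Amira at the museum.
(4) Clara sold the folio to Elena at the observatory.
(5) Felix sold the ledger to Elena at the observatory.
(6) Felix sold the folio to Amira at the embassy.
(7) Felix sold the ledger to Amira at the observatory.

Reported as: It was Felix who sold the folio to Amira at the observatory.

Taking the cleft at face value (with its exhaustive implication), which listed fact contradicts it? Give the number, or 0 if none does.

0

The cleft puts "Felix" in focus and presupposes the open proposition with thing = the folio, recipient = Amira, setting = at the observatory.
Exhaustivity: Felix is the only agent satisfying that background.
No listed fact matches the background with a different agent. Exhaustivity holds.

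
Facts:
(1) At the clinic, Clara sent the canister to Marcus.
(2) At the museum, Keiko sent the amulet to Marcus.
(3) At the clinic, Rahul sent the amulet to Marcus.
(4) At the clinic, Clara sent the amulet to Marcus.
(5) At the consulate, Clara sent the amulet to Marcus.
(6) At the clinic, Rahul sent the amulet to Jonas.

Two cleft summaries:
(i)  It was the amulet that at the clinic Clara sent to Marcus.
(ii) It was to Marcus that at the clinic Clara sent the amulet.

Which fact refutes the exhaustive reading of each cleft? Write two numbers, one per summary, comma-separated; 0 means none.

1, 0

(i): focus "the amulet". Looking for agent = Clara, recipient = Marcus, setting = at the clinic with some other thing — fact (1) has the canister there. Refuted.
(ii): focus "Marcus". No fact shares agent = Clara, thing = the amulet, setting = at the clinic with a different recipient. 0.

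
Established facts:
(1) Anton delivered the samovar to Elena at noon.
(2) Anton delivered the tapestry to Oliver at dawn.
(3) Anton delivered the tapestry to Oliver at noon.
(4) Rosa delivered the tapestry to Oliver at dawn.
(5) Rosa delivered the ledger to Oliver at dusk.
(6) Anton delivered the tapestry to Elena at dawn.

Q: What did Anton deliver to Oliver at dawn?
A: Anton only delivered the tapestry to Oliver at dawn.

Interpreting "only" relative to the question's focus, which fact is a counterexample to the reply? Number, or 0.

0

The question "What did ...?" targets the thing, so in the reply the focus falls on "the tapestry".
"Only" then excludes alternative things while the background — agent = Anton, recipient = Oliver, setting = at dawn — is held fixed.
No listed fact shares that background with another thing. Nothing contradicts the reply.
(Fact (3) would refute a reading with focus on the setting — but that is not what the question asks.)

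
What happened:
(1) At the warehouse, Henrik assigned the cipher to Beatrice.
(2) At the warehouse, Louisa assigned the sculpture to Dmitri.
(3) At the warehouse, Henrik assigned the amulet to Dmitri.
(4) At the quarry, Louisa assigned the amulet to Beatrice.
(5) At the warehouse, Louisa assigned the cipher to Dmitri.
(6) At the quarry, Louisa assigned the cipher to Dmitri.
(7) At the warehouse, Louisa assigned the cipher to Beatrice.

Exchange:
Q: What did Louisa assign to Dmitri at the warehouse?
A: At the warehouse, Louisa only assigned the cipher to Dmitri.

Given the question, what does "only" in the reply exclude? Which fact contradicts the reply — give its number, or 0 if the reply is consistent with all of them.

2

Answering "What did ...?" puts focus on the thing — here, "the cipher".
"Only" then excludes alternative things while the background — Louisa as agent and Dmitri as recipient and at the warehouse as setting — is held fixed.
Fact (2) keeps Louisa as agent and Dmitri as recipient and at the warehouse as setting but has thing = the sculpture; that refutes the reply.
(Fact (7) would refute a reading with focus on the recipient — but that is not what the question asks.)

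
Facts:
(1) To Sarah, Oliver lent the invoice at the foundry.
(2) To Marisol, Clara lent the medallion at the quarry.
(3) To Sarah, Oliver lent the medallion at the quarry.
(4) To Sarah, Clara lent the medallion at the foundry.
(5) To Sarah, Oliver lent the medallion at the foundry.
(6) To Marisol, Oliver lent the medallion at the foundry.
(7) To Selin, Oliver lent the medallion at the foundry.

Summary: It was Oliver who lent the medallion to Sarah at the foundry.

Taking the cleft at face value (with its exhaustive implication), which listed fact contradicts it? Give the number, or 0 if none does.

4

Focus of the cleft: "Oliver" (the agent). Presupposed background: the medallion as thing and Sarah as recipient and at the foundry as setting.
Exhaustivity: Oliver is the only agent satisfying that background.
Fact (4) shares the background but with agent = Clara; exhaustivity is violated.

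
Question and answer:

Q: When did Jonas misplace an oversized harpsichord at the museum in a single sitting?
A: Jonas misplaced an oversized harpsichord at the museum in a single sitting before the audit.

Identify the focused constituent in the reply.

The wh-word "when" asks about the time.
In the answer, "Jonas", "an oversized harpsichord", "at the museum" and "in a single sitting" are given — repeated from the question.
The constituent filling the time gap is "before the audit"; that is the focus and would carry nuclear stress.

before the audit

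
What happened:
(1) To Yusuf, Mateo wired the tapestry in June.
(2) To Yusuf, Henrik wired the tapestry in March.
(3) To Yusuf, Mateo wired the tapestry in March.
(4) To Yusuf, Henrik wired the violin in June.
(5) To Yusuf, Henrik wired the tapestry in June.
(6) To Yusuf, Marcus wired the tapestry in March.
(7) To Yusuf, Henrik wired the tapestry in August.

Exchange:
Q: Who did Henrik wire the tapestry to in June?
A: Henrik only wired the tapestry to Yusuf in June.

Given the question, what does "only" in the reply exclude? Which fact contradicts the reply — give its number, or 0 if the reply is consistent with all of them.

0

Answering "Who did ... to ...?" puts focus on the recipient — here, "Yusuf".
"Only" then excludes alternative recipients while the background — same agent, thing, setting (Henrik / the tapestry / in June) — is held fixed.
No listed fact shares that background with another recipient. Nothing contradicts the reply.
(Fact (4) would refute a reading with focus on the thing — but that is not what the question asks.)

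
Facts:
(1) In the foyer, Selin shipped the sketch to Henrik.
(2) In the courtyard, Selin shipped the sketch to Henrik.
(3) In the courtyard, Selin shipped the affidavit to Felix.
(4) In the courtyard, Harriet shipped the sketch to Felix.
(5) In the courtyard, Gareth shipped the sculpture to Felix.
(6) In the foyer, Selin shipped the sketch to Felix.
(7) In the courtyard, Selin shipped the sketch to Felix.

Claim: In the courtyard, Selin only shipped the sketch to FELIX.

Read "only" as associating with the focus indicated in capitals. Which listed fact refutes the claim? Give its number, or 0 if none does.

2

Focus (in capitals) is "Felix" — the recipient. "Only" excludes alternative recipients while holding fixed same agent, thing, setting (Selin / the sketch / in the courtyard).
Fact (2) shares the background but differs in recipient (Henrik) — a counterexample.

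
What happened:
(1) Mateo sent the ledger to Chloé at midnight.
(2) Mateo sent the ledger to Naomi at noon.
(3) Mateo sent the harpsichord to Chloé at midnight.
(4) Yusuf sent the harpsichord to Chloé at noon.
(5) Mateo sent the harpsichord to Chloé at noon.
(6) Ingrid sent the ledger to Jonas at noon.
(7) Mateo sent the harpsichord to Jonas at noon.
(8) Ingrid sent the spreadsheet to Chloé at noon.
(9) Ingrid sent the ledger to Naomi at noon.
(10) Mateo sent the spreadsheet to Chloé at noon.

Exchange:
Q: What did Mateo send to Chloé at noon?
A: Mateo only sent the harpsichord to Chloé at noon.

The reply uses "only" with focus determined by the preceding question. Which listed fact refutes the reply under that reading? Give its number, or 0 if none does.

Answering "What did ...?" puts focus on the thing — here, "the harpsichord".
So "only" ranges over things; the rest (Mateo as agent and Chloé as recipient and at noon as setting) is presupposed.
Fact (10) shares the background with a different thing (the spreadsheet) — counterexample.
(Fact (3) would refute a reading with focus on the setting — but that is not what the question asks.)

10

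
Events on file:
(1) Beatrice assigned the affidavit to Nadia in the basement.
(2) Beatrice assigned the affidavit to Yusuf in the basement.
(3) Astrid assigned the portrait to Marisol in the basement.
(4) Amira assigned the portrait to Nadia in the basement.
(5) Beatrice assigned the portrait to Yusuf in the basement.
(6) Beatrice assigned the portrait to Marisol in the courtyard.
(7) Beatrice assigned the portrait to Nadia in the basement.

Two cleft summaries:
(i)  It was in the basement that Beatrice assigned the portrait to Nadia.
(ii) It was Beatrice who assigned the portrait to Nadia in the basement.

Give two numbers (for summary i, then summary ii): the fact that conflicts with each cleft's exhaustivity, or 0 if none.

Summary (i) focuses "in the basement" (the setting); background same agent, thing, recipient (Beatrice / the portrait / Nadia). No fact matches that background with a different setting, so 0.
Summary (ii) focuses "Beatrice" (the agent); background same thing, recipient, setting (the portrait / Nadia / in the basement). Fact (4) matches that background with agent = Amira — refutes (ii).

0, 4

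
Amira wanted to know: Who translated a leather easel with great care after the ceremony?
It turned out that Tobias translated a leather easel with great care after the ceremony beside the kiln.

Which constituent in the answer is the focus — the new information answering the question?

The wh-word "who" asks about the subject (agent).
In the answer, "a leather easel", "after the ceremony" and "with great care" are given — repeated from the question.
"beside the kiln" is also new, but it specifies the location, which is not what the question asks about — so it is not the focus.
The constituent filling the subject (agent) gap is "Tobias"; that is the focus.

Tobias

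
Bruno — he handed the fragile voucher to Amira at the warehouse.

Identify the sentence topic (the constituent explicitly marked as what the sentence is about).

The construction explicitly marks "Bruno" as what the sentence is about — the topic.
The remainder of the clause is the comment (what is said about the topic).

Bruno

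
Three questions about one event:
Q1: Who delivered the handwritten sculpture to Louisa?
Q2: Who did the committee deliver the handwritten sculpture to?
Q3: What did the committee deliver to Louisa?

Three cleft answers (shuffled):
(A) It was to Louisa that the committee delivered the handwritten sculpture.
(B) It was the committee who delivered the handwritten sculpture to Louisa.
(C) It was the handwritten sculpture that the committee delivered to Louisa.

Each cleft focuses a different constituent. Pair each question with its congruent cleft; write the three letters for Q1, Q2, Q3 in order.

BAC

Q1 asks about the subject (agent); cleft (B) focuses "the committee", which is the subject (agent) — so Q1 → B.
Q2 asks about the recipient; cleft (A) focuses "to Louisa", which is the recipient — so Q2 → A.
Q3 asks about the direct object; cleft (C) focuses "the handwritten sculpture", which is the direct object — so Q3 → C.
Mapping: Q1→B, Q2→A, Q3→C.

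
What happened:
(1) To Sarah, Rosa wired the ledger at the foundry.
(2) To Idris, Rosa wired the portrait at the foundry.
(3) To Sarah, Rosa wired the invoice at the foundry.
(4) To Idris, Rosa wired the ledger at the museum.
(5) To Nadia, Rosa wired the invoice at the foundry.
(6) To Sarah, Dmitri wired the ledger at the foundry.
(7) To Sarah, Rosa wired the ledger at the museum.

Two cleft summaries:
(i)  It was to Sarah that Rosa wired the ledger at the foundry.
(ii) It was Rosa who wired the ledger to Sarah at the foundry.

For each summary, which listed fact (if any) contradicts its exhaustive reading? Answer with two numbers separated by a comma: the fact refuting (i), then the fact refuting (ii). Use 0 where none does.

(i): focus "Sarah". No fact shares agent = Rosa, thing = the ledger, setting = at the foundry with a different recipient. 0.
(ii): focus "Rosa". Looking for thing = the ledger, recipient = Sarah, setting = at the foundry with some other agent — fact (6) has Dmitri there. Refuted.

0, 6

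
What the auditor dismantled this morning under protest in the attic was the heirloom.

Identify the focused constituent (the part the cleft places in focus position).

the heirloom

In a pseudo-cleft "What ... was X", the post-copular constituent X is the focus.
Here the focus is "the heirloom". The backgrounded (presupposed) material includes "the auditor", "in the attic", "this morning" and "under protest".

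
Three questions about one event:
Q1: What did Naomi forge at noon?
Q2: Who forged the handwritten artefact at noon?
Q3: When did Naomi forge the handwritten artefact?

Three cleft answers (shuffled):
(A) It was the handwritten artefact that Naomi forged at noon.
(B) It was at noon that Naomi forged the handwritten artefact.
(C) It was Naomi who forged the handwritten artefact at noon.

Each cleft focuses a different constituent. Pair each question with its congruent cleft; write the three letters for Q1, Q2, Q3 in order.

Q1 asks about the direct object; cleft (A) focuses "the handwritten artefact", which is the direct object — so Q1 → A.
Q2 asks about the subject (agent); cleft (C) focuses "Naomi", which is the subject (agent) — so Q2 → C.
Q3 asks about the time; cleft (B) focuses "at noon", which is the time — so Q3 → B.
Mapping: Q1→A, Q2→C, Q3→B.

ACB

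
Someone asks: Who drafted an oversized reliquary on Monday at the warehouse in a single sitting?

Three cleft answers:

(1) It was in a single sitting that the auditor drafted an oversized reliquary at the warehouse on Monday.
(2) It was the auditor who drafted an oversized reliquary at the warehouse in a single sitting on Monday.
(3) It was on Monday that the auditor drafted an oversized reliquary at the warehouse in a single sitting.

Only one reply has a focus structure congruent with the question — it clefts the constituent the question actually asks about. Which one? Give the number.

The question word "who" targets the subject (agent).
Option (1) clefts "in a single sitting" — the manner, not what was asked.
Option (2) clefts "the auditor" — that matches what the question asks about.
Option (3) clefts "on Monday" — the time, not what was asked.
So the congruent reply is (2).

2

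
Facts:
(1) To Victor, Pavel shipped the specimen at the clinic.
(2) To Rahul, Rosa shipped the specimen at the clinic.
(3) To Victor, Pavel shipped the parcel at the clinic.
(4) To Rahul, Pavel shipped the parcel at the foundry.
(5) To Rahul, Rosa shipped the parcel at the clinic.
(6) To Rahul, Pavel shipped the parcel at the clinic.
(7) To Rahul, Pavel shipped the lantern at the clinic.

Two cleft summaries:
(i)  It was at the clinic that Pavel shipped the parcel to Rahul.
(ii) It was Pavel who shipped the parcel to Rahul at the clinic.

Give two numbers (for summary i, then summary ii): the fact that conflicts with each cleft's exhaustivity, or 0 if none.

4, 5

Summary (i) focuses "at the clinic" (the setting); background same agent, thing, recipient (Pavel / the parcel / Rahul). Fact (4) matches that background with setting = at the foundry — refutes (i).
Summary (ii) focuses "Pavel" (the agent); background same thing, recipient, setting (the parcel / Rahul / at the clinic). Fact (5) matches that background with agent = Rosa — refutes (ii).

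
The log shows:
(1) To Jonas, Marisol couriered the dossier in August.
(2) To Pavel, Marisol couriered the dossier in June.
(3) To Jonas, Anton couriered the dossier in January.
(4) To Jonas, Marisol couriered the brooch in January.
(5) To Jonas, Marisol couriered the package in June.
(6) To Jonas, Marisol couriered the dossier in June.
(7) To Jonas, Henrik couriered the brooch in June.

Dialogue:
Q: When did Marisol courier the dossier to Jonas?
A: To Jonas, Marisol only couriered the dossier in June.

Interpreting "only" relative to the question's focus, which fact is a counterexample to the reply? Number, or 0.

1

The question "When did ...?" targets the setting, so in the reply the focus falls on "in June".
So "only" ranges over settings; the rest (same agent, thing, recipient (Marisol / the dossier / Jonas)) is presupposed.
Fact (1) keeps same agent, thing, recipient (Marisol / the dossier / Jonas) but has setting = in August; that refutes the reply.
(Fact (2) would refute a reading with focus on the recipient — but that is not what the question asks.)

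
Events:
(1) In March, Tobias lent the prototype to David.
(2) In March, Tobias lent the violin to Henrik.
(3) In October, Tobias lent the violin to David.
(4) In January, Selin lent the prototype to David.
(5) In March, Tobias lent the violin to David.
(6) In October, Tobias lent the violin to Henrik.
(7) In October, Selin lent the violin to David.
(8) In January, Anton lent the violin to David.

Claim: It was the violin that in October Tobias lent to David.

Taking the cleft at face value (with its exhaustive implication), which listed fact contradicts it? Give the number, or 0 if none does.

0

Focus of the cleft: "the violin" (the thing). Presupposed background: Tobias as agent and David as recipient and in October as setting.
Exhaustivity: the violin is the only thing satisfying that background.
Every other fact differs from the presupposition on some backgrounded slot, so none challenges the exhaustivity.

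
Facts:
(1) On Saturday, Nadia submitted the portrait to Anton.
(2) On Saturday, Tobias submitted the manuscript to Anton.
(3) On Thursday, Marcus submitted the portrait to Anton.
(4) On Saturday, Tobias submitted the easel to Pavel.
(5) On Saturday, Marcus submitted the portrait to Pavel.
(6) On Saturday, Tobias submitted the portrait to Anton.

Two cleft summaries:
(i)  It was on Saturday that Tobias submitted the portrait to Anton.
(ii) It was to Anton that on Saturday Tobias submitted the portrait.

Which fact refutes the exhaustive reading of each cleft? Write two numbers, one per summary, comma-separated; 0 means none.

0, 0

Summary (i) focuses "on Saturday" (the setting); background same agent, thing, recipient (Tobias / the portrait / Anton). No fact matches that background with a different setting, so 0.
Summary (ii) focuses "Anton" (the recipient); background same agent, thing, setting (Tobias / the portrait / on Saturday). No fact matches that background with a different recipient, so 0.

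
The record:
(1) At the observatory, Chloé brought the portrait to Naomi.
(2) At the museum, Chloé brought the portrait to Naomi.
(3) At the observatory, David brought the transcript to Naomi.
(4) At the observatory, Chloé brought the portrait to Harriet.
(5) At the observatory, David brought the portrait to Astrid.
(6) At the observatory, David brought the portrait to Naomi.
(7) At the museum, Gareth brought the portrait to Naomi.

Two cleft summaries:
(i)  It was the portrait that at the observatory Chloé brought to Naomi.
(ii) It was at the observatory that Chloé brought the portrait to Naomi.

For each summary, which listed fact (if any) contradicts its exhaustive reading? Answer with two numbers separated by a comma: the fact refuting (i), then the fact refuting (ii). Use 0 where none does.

0, 2

Summary (i) focuses "the portrait" (the thing); background agent = Chloé, recipient = Naomi, setting = at the observatory. No fact matches that background with a different thing, so 0.
Summary (ii) focuses "at the observatory" (the setting); background agent = Chloé, thing = the portrait, recipient = Naomi. Fact (2) matches that background with setting = at the museum — refutes (ii).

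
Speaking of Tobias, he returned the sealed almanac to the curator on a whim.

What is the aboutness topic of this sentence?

The construction explicitly marks "Tobias" as what the sentence is about — the topic.
The remainder of the clause is the comment (what is said about the topic).

Tobias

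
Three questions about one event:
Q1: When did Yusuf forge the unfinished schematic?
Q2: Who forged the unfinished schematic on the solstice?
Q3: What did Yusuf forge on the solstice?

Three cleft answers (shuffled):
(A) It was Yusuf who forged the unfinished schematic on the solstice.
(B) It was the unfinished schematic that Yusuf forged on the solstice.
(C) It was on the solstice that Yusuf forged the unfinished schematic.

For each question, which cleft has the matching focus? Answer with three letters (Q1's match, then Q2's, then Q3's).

CAB

Q1 asks about the time; cleft (C) focuses "on the solstice", which is the time — so Q1 → C.
Q2 asks about the subject (agent); cleft (A) focuses "Yusuf", which is the subject (agent) — so Q2 → A.
Q3 asks about the direct object; cleft (B) focuses "the unfinished schematic", which is the direct object — so Q3 → B.
Mapping: Q1→C, Q2→A, Q3→B.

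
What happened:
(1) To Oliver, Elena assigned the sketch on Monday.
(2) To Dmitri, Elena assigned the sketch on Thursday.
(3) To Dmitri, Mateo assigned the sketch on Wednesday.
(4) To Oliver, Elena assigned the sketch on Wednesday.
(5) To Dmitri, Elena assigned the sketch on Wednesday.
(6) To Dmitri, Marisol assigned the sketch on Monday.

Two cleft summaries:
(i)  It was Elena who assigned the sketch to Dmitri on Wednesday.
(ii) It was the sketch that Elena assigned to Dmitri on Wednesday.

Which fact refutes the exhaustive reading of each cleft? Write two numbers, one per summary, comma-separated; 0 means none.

3, 0

(i): focus "Elena". Looking for the sketch as thing and Dmitri as recipient and on Wednesday as setting with some other agent — fact (3) has Mateo there. Refuted.
(ii): focus "the sketch". No fact shares Elena as agent and Dmitri as recipient and on Wednesday as setting with a different thing. 0.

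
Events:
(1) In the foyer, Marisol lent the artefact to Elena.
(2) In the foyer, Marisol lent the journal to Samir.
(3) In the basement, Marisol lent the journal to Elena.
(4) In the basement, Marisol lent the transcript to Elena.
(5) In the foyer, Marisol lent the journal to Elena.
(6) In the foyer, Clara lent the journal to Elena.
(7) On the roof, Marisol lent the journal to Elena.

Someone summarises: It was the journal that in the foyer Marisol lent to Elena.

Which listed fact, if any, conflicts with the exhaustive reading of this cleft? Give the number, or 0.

1

Focus of the cleft: "the journal" (the thing). Presupposed background: Marisol as agent and Elena as recipient and in the foyer as setting.
Exhaustivity: the journal is the only thing satisfying that background.
But fact (1) also has Marisol as agent and Elena as recipient and in the foyer as setting, with thing = the artefact — so the exhaustive reading fails.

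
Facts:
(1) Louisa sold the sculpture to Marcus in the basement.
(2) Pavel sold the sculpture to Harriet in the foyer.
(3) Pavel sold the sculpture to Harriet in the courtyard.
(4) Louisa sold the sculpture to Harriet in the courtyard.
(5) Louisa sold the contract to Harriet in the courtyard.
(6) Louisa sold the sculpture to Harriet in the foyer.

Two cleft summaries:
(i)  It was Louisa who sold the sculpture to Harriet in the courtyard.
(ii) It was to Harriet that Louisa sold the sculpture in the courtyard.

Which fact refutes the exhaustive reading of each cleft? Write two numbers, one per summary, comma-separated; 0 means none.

3, 0

Summary (i) focuses "Louisa" (the agent); background the sculpture as thing and Harriet as recipient and in the courtyard as setting. Fact (3) matches that background with agent = Pavel — refutes (i).
Summary (ii) focuses "Harriet" (the recipient); background Louisa as agent and the sculpture as thing and in the courtyard as setting. No fact matches that background with a different recipient, so 0.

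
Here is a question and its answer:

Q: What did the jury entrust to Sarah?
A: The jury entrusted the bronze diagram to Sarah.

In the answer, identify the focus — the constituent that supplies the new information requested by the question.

The wh-word "what" asks about the direct object.
In the answer, "the jury" and "to Sarah" are given — repeated from the question.
The constituent filling the direct object gap is "the bronze diagram"; that is the focus and would carry nuclear stress.

the bronze diagram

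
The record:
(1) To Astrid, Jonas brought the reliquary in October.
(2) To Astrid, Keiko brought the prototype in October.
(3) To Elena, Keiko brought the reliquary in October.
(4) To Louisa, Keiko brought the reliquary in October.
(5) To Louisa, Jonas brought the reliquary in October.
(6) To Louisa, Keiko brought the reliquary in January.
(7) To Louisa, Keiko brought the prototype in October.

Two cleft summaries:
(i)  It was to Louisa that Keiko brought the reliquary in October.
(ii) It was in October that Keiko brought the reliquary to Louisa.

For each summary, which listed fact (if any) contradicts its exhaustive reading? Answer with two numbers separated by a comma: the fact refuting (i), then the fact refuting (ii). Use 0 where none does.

3, 6

(i): focus "Louisa". Looking for Keiko as agent and the reliquary as thing and in October as setting with some other recipient — fact (3) has Elena there. Refuted.
(ii): focus "in October". Looking for Keiko as agent and the reliquary as thing and Louisa as recipient with some other setting — fact (6) has in January there. Refuted.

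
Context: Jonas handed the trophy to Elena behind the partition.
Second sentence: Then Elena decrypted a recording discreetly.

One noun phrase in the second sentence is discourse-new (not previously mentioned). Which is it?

"Elena" in the second sentence is given — already mentioned in the context.
"a recording" has no antecedent in the context; it is discourse-new (the indefinite article also signals a new referent).

a recording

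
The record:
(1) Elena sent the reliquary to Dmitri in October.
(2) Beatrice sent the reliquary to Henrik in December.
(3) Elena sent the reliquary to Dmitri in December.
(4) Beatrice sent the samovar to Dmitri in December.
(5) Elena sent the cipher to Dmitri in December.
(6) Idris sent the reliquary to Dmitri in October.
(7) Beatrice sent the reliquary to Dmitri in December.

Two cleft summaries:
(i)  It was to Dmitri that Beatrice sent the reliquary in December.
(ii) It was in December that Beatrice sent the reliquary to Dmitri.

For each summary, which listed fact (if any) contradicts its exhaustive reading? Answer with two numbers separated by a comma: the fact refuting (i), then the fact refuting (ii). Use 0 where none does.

(i): focus "Dmitri". Looking for Beatrice as agent and the reliquary as thing and in December as setting with some other recipient — fact (2) has Henrik there. Refuted.
(ii): focus "in December". No fact shares Beatrice as agent and the reliquary as thing and Dmitri as recipient with a different setting. 0.

2, 0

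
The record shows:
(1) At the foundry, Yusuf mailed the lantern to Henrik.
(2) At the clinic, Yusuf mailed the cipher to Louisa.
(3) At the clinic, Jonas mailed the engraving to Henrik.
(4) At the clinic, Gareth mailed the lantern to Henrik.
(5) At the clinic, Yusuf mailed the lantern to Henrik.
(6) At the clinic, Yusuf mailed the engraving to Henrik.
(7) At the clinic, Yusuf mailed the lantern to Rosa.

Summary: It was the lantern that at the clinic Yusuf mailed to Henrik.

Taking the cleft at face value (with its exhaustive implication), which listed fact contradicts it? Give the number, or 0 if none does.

The cleft puts "the lantern" in focus and presupposes the open proposition with agent = Yusuf, recipient = Henrik, setting = at the clinic.
The exhaustive reading says no other thing fits that background.
Fact (6) shares the background but with thing = the engraving; exhaustivity is violated.

6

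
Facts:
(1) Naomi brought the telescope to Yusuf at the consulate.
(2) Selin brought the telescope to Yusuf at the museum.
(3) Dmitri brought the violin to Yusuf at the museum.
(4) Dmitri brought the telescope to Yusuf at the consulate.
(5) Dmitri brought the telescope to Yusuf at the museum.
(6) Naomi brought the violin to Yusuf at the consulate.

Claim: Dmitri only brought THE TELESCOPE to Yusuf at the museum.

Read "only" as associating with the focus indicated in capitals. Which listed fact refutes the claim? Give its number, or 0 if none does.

Focus (in capitals) is "the telescope" — the thing. "Only" excludes alternative things while holding fixed agent = Dmitri, recipient = Yusuf, setting = at the museum.
Fact (3) matches on agent = Dmitri, recipient = Yusuf, setting = at the museum, but has thing = the violin instead. That refutes the claim.

3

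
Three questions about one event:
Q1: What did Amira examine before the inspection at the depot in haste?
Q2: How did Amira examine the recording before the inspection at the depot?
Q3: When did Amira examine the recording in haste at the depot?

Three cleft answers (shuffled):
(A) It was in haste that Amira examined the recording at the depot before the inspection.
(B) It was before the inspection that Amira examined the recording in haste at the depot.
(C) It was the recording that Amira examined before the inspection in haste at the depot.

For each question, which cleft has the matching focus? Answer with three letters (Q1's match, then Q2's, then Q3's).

CAB

Q1 asks about the direct object; cleft (C) focuses "the recording", which is the direct object — so Q1 → C.
Q2 asks about the manner; cleft (A) focuses "in haste", which is the manner — so Q2 → A.
Q3 asks about the time; cleft (B) focuses "before the inspection", which is the time — so Q3 → B.
Mapping: Q1→C, Q2→A, Q3→B.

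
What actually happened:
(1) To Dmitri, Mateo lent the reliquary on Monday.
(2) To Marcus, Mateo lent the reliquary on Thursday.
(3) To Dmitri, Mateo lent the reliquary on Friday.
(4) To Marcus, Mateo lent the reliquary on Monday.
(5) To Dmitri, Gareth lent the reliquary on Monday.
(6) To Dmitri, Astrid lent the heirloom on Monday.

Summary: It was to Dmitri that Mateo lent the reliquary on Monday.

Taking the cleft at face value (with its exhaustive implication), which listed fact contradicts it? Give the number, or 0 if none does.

4

Focus of the cleft: "Dmitri" (the recipient). Presupposed background: same agent, thing, setting (Mateo / the reliquary / on Monday).
The exhaustive reading says no other recipient fits that background.
But fact (4) also has same agent, thing, setting (Mateo / the reliquary / on Monday), with recipient = Marcus — so the exhaustive reading fails.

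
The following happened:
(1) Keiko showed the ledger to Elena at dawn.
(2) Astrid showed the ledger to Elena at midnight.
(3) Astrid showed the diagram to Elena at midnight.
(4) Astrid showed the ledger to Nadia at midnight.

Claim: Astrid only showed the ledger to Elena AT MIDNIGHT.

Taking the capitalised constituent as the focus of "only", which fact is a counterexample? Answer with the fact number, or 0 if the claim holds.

0

Focus (in capitals) is "at midnight" — the setting. "Only" excludes alternative settings while holding fixed agent = Astrid, thing = the ledger, recipient = Elena.
Every other fact changes something in the background, not just the setting. Nothing refutes the claim.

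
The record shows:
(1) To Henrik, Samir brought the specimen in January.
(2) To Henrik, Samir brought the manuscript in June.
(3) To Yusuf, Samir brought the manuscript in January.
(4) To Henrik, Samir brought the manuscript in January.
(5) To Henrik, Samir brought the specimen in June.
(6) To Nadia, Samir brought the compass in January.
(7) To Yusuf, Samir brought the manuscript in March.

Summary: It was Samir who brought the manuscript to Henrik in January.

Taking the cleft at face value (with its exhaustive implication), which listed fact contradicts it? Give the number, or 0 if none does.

0

The cleft puts "Samir" in focus and presupposes the open proposition with same thing, recipient, setting (the manuscript / Henrik / in January).
Exhaustivity: Samir is the only agent satisfying that background.
Every other fact differs from the presupposition on some backgrounded slot, so none challenges the exhaustivity.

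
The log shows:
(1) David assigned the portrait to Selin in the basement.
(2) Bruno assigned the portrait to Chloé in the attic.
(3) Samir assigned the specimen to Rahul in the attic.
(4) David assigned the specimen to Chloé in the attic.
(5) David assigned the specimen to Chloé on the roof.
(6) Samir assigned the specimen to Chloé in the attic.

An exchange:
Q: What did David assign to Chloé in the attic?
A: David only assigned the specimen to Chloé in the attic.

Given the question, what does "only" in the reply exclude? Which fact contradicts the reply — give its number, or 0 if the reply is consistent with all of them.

The question "What did ...?" targets the thing, so in the reply the focus falls on "the specimen".
"Only" then excludes alternative things while the background — David as agent and Chloé as recipient and in the attic as setting — is held fixed.
No fact keeps David as agent and Chloé as recipient and in the attic as setting while changing the thing; every other fact differs on something backgrounded. The reply stands.
(Fact (5) would refute a reading with focus on the setting — but that is not what the question asks.)

0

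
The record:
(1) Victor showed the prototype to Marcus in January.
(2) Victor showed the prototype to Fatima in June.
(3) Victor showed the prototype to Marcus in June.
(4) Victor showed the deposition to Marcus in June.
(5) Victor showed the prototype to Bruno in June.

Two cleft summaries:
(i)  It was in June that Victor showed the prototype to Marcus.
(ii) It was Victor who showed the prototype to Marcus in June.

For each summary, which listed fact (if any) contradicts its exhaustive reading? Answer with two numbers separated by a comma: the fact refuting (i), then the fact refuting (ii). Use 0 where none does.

1, 0

(i): focus "in June". Looking for Victor as agent and the prototype as thing and Marcus as recipient with some other setting — fact (1) has in January there. Refuted.
(ii): focus "Victor". No fact shares the prototype as thing and Marcus as recipient and in June as setting with a different agent. 0.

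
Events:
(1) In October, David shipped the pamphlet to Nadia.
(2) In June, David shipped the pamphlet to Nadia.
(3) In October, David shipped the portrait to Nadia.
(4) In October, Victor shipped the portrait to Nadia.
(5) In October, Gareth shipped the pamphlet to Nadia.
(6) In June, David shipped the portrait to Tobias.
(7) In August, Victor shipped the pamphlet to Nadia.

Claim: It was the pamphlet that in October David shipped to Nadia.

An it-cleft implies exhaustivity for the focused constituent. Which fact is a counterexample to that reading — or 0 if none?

3

The cleft puts "the pamphlet" in focus and presupposes the open proposition with agent = David, recipient = Nadia, setting = in October.
Exhaustivity: the pamphlet is the only thing satisfying that background.
Fact (3) shares the background but with thing = the portrait; exhaustivity is violated.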